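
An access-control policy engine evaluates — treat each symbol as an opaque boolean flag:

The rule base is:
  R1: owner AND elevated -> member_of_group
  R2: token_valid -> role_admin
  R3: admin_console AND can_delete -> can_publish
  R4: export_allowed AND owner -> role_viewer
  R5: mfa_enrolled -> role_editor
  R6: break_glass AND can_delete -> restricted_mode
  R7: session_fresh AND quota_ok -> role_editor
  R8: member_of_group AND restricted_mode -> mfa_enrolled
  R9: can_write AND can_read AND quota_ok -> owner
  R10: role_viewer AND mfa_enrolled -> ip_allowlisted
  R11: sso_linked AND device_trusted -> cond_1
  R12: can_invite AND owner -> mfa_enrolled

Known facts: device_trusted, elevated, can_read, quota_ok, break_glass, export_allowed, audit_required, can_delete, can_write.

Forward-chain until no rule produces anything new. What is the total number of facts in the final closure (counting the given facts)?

16

Round 1 — R6, R9, derive restricted_mode, owner.
Round 2 — R1, R4, derive member_of_group, role_viewer.
Round 3 — R8, derive mfa_enrolled.
Round 4 — R5, R10, derive role_editor, ip_allowlisted.
Closure: {audit_required, break_glass, can_delete, can_read, can_write, device_trusted, elevated, export_allowed, ip_allowlisted, member_of_group, mfa_enrolled, owner, quota_ok, restricted_mode, role_editor, role_viewer} — 16 facts.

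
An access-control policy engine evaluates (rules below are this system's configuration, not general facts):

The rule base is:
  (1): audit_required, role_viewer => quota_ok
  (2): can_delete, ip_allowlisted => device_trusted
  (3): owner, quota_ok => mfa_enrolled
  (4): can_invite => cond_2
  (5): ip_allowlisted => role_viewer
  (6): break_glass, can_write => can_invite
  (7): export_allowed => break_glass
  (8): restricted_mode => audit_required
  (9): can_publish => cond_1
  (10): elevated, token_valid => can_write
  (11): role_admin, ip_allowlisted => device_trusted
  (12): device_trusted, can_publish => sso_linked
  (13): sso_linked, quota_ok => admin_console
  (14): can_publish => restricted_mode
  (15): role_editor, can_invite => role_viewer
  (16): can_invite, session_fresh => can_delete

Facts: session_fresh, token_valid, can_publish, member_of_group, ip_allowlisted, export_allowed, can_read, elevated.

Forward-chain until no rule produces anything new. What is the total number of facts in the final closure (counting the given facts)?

21

Round 1: (5) [ip_allowlisted => role_viewer]; (7) [export_allowed => break_glass]; (9) [can_publish => cond_1]; (10) [elevated, token_valid => can_write]; (14) [can_publish => restricted_mode]. New: role_viewer, break_glass, cond_1, can_write, restricted_mode.
Round 2: (6) [break_glass, can_write => can_invite]; (8) [restricted_mode => audit_required]. New: can_invite, audit_required.
Round 3: (1) [audit_required, role_viewer => quota_ok]; (4) [can_invite => cond_2]; (16) [can_invite, session_fresh => can_delete]. New: quota_ok, cond_2, can_delete.
Round 4: (2) [can_delete, ip_allowlisted => device_trusted]. New: device_trusted.
Round 5: (12) [device_trusted, can_publish => sso_linked]. New: sso_linked.
Round 6: (13) [sso_linked, quota_ok => admin_console]. New: admin_console.
Closure: {admin_console, audit_required, break_glass, can_delete, can_invite, can_publish, can_read, can_write, cond_1, cond_2, device_trusted, elevated, export_allowed, ip_allowlisted, member_of_group, quota_ok, restricted_mode, role_viewer, session_fresh, sso_linked, token_valid} — 21 facts.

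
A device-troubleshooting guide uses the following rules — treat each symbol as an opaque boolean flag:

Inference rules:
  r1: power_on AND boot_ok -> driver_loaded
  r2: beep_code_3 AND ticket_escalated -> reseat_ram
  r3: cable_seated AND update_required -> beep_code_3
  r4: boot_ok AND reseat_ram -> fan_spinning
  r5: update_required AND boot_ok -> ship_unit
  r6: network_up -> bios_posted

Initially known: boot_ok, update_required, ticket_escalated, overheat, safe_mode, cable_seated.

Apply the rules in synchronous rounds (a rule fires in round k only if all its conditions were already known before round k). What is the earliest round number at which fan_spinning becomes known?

3

Round 1: r3 [cable_seated AND update_required -> beep_code_3]; r5 [update_required AND boot_ok -> ship_unit]. Adds beep_code_3, ship_unit.
Round 2: r2 [beep_code_3 AND ticket_escalated -> reseat_ram]. Adds reseat_ram.
Round 3: r4 [boot_ok AND reseat_ram -> fan_spinning]. Adds fan_spinning.
fan_spinning first appears in round 3.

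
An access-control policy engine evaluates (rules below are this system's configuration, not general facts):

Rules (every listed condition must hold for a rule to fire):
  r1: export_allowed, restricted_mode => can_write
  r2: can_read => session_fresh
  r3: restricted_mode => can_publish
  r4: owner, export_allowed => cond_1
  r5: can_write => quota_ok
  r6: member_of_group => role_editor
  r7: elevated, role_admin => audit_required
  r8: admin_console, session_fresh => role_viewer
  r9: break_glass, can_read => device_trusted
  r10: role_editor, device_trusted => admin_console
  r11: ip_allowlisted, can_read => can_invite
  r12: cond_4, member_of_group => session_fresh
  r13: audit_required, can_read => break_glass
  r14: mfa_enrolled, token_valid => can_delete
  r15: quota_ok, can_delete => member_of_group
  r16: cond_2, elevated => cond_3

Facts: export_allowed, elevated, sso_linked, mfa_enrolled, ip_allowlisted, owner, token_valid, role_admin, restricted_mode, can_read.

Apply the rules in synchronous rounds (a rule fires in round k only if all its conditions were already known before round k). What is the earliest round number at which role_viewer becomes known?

Round 1: r1 [export_allowed, restricted_mode => can_write]; r2 [can_read => session_fresh]; r3 [restricted_mode => can_publish]; r4 [owner, export_allowed => cond_1]; r7 [elevated, role_admin => audit_required]; r11 [ip_allowlisted, can_read => can_invite]; r14 [mfa_enrolled, token_valid => can_delete]. Adds can_write, session_fresh, can_publish, cond_1, audit_required, can_invite, can_delete.
Round 2: r5 [can_write => quota_ok]; r13 [audit_required, can_read => break_glass]. Adds quota_ok, break_glass.
Round 3: r9 [break_glass, can_read => device_trusted]; r15 [quota_ok, can_delete => member_of_group]. Adds device_trusted, member_of_group.
Round 4: r6 [member_of_group => role_editor]. Adds role_editor.
Round 5: r10 [role_editor, device_trusted => admin_console]. Adds admin_console.
Round 6: r8 [admin_console, session_fresh => role_viewer]. Adds role_viewer.
role_viewer first appears in round 6.

6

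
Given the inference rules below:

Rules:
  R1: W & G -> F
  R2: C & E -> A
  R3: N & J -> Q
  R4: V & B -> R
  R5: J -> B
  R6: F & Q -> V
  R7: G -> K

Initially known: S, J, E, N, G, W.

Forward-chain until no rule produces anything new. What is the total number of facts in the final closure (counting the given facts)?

12

Round 1: R1 [W & G -> F]; R3 [N & J -> Q]; R5 [J -> B]; R7 [G -> K]. Adds F, Q, B, K.
Round 2: R6 [F & Q -> V]. Adds V.
Round 3: R4 [V & B -> R]. Adds R.
Closure: {B, E, F, G, J, K, N, Q, R, S, V, W} — 12 facts.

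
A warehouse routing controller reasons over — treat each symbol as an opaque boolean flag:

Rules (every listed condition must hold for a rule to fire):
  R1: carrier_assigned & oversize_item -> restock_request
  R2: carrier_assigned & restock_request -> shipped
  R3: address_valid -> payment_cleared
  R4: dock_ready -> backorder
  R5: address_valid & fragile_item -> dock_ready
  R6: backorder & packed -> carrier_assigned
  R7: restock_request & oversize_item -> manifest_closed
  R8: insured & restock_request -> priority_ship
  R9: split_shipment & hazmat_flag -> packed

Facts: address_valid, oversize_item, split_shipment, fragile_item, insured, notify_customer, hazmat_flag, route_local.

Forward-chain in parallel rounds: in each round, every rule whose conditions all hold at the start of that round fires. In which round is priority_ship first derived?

5

[1] R3 [address_valid -> payment_cleared]; R5 [address_valid & fragile_item -> dock_ready]; R9 [split_shipment & hazmat_flag -> packed]. ⇒ new: payment_cleared, dock_ready, packed.
[2] R4 [dock_ready -> backorder]. ⇒ new: backorder.
[3] R6 [backorder & packed -> carrier_assigned]. ⇒ new: carrier_assigned.
[4] R1 [carrier_assigned & oversize_item -> restock_request]. ⇒ new: restock_request.
[5] R2 [carrier_assigned & restock_request -> shipped]; R7 [restock_request & oversize_item -> manifest_closed]; R8 [insured & restock_request -> priority_ship]. ⇒ new: shipped, manifest_closed, priority_ship.
priority_ship first appears in round 5.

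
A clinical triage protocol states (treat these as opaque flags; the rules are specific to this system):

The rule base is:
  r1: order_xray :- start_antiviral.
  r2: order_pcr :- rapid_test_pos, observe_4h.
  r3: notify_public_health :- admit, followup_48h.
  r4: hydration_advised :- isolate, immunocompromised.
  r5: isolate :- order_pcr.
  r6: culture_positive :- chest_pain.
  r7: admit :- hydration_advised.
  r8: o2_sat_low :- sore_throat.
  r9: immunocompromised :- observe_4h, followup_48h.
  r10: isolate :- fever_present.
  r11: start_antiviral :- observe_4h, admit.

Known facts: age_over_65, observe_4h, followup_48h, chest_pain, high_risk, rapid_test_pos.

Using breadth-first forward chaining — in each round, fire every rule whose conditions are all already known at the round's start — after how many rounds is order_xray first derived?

[1] r2 [order_pcr :- rapid_test_pos, observe_4h.]; r6 [culture_positive :- chest_pain.]; r9 [immunocompromised :- observe_4h, followup_48h.]. ⇒ new: order_pcr, culture_positive, immunocompromised.
[2] r5 [isolate :- order_pcr.]. ⇒ new: isolate.
[3] r4 [hydration_advised :- isolate, immunocompromised.]. ⇒ new: hydration_advised.
[4] r7 [admit :- hydration_advised.]. ⇒ new: admit.
[5] r3 [notify_public_health :- admit, followup_48h.]; r11 [start_antiviral :- observe_4h, admit.]. ⇒ new: notify_public_health, start_antiviral.
[6] r1 [order_xray :- start_antiviral.]. ⇒ new: order_xray.
order_xray first appears in round 6.

6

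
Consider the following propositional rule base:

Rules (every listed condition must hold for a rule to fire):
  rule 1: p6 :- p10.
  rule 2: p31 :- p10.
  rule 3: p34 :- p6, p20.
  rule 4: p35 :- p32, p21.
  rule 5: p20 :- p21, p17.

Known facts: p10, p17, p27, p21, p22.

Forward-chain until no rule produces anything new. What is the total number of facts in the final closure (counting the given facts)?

9

Round 1 fires rule 1, rule 2, rule 5, giving p6, p31, p20.
Round 2 fires rule 3, giving p34.
Closure: {p10, p17, p20, p21, p22, p27, p31, p34, p6} — 9 facts.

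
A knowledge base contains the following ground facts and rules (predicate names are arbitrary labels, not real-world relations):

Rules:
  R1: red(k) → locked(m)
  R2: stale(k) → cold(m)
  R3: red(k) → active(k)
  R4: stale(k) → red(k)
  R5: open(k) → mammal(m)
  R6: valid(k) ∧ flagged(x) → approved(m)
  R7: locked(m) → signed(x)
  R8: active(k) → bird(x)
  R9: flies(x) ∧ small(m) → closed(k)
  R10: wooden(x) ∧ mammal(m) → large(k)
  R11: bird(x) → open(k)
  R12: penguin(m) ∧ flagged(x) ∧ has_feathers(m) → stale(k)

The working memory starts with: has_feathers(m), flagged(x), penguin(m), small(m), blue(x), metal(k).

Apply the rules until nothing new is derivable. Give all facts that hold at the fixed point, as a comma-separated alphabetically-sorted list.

Round 1 fires R12, giving stale(k).
Round 2 fires R2, R4, giving cold(m), red(k).
Round 3 fires R1, R3, giving locked(m), active(k).
Round 4 fires R7, R8, giving signed(x), bird(x).
Round 5 fires R11, giving open(k).
Round 6 fires R5, giving mammal(m).

active(k), bird(x), blue(x), cold(m), flagged(x), has_feathers(m), locked(m), mammal(m), metal(k), open(k), penguin(m), red(k), signed(x), small(m), stale(k)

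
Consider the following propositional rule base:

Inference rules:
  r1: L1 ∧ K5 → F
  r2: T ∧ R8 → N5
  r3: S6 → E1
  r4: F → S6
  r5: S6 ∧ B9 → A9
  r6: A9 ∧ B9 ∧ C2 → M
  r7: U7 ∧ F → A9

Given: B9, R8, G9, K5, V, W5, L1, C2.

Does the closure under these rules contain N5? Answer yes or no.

no

Round 1 fires r1, giving F.
Round 2 fires r4, giving S6.
Round 3 fires r3, r5, giving E1, A9.
Round 4 fires r6, giving M.
Fixed point reached. N5 is concluded only by r2; r2 needs T (never derived).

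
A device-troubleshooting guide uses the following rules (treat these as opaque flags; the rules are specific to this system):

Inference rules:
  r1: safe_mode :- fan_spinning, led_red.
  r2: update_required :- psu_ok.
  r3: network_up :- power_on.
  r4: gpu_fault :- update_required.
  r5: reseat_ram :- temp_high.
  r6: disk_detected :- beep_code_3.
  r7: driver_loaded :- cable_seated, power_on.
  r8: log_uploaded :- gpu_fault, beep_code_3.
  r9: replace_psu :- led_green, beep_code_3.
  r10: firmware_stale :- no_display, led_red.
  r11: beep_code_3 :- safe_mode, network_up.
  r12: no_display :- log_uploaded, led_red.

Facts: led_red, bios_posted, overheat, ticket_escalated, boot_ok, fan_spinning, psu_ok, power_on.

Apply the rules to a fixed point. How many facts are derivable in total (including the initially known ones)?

Round 1: r1 [safe_mode :- fan_spinning, led_red.]; r2 [update_required :- psu_ok.]; r3 [network_up :- power_on.]. New: safe_mode, update_required, network_up.
Round 2: r4 [gpu_fault :- update_required.]; r11 [beep_code_3 :- safe_mode, network_up.]. New: gpu_fault, beep_code_3.
Round 3: r6 [disk_detected :- beep_code_3.]; r8 [log_uploaded :- gpu_fault, beep_code_3.]. New: disk_detected, log_uploaded.
Round 4: r12 [no_display :- log_uploaded, led_red.]. New: no_display.
Round 5: r10 [firmware_stale :- no_display, led_red.]. New: firmware_stale.
Closure: {beep_code_3, bios_posted, boot_ok, disk_detected, fan_spinning, firmware_stale, gpu_fault, led_red, log_uploaded, network_up, no_display, overheat, power_on, psu_ok, safe_mode, ticket_escalated, update_required} — 17 facts.

17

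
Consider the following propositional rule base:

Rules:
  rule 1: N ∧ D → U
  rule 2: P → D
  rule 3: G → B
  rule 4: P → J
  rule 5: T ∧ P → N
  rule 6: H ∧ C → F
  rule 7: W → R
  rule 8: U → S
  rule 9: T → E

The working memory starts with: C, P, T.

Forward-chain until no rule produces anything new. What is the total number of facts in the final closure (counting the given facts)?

9

Round 1 — rule 2, rule 4, rule 5, rule 9, derive D, J, N, E.
Round 2 — rule 1, derive U.
Round 3 — rule 8, derive S.
Closure: {C, D, E, J, N, P, S, T, U} — 9 facts.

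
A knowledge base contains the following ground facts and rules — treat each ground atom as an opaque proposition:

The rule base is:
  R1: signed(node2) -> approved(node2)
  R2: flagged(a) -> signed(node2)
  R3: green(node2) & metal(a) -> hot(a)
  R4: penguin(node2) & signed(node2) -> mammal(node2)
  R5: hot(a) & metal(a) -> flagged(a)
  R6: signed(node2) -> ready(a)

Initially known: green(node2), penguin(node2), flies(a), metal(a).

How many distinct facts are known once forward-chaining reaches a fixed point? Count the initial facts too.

[1] R3 [green(node2) & metal(a) -> hot(a)]. ⇒ new: hot(a).
[2] R5 [hot(a) & metal(a) -> flagged(a)]. ⇒ new: flagged(a).
[3] R2 [flagged(a) -> signed(node2)]. ⇒ new: signed(node2).
[4] R1 [signed(node2) -> approved(node2)]; R4 [penguin(node2) & signed(node2) -> mammal(node2)]; R6 [signed(node2) -> ready(a)]. ⇒ new: approved(node2), mammal(node2), ready(a).
Closure: {approved(node2), flagged(a), flies(a), green(node2), hot(a), mammal(node2), metal(a), penguin(node2), ready(a), signed(node2)} — 10 facts.

10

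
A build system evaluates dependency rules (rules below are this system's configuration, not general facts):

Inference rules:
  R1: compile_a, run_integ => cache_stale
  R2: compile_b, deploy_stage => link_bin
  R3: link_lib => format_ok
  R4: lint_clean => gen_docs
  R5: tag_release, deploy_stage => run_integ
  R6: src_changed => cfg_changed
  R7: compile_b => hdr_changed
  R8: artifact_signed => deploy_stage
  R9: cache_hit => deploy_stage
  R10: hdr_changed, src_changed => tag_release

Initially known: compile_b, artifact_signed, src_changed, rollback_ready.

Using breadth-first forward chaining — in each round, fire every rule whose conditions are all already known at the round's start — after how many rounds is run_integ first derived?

Round 1 — R6, R7, R8, derive cfg_changed, hdr_changed, deploy_stage.
Round 2 — R2, R10, derive link_bin, tag_release.
Round 3 — R5, derive run_integ.
run_integ first appears in round 3.

3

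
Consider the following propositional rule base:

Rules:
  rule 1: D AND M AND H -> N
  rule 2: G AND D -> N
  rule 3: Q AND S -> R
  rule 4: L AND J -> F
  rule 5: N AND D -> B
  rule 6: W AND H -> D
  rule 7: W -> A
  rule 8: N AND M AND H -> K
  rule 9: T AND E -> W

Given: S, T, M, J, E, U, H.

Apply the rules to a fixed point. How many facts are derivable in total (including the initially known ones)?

[1] rule 9 [T AND E -> W]. ⇒ new: W.
[2] rule 6 [W AND H -> D]; rule 7 [W -> A]. ⇒ new: D, A.
[3] rule 1 [D AND M AND H -> N]. ⇒ new: N.
[4] rule 5 [N AND D -> B]; rule 8 [N AND M AND H -> K]. ⇒ new: B, K.
Closure: {A, B, D, E, H, J, K, M, N, S, T, U, W} — 13 facts.

13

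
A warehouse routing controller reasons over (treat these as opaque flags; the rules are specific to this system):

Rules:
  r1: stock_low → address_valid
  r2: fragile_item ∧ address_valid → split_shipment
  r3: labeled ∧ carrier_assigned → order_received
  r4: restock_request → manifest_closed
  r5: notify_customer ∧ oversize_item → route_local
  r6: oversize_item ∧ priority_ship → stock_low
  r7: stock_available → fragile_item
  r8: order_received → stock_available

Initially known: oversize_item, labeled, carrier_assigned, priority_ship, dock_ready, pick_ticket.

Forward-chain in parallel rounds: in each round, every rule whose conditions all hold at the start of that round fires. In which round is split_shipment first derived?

4

[1] r3 [labeled ∧ carrier_assigned → order_received]; r6 [oversize_item ∧ priority_ship → stock_low]. ⇒ new: order_received, stock_low.
[2] r1 [stock_low → address_valid]; r8 [order_received → stock_available]. ⇒ new: address_valid, stock_available.
[3] r7 [stock_available → fragile_item]. ⇒ new: fragile_item.
[4] r2 [fragile_item ∧ address_valid → split_shipment]. ⇒ new: split_shipment.
split_shipment first appears in round 4.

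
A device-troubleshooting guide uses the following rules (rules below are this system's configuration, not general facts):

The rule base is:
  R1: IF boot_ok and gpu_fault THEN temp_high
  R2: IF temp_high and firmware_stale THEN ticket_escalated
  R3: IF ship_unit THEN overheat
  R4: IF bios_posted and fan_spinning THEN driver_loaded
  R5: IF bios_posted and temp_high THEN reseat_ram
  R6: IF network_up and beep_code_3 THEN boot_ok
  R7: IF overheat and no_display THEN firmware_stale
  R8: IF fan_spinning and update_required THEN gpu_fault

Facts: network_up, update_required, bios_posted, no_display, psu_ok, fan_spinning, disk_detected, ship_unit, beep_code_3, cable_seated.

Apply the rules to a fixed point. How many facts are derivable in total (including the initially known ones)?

Round 1 fires R3, R4, R6, R8, giving overheat, driver_loaded, boot_ok, gpu_fault.
Round 2 fires R1, R7, giving temp_high, firmware_stale.
Round 3 fires R2, R5, giving ticket_escalated, reseat_ram.
Closure: {beep_code_3, bios_posted, boot_ok, cable_seated, disk_detected, driver_loaded, fan_spinning, firmware_stale, gpu_fault, network_up, no_display, overheat, psu_ok, reseat_ram, ship_unit, temp_high, ticket_escalated, update_required} — 18 facts.

18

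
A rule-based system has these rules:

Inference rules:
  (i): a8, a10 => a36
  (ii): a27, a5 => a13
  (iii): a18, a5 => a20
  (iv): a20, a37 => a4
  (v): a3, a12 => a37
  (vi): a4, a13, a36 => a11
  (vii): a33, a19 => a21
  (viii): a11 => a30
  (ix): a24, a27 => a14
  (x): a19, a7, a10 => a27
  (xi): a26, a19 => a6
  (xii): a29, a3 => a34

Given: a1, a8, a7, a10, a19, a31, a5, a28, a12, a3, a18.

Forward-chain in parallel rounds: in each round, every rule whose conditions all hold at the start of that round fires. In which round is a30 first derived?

Round 1 — (i), (iii), (v), (x), derive a36, a20, a37, a27.
Round 2 — (ii), (iv), derive a13, a4.
Round 3 — (vi), derive a11.
Round 4 — (viii), derive a30.
a30 first appears in round 4.

4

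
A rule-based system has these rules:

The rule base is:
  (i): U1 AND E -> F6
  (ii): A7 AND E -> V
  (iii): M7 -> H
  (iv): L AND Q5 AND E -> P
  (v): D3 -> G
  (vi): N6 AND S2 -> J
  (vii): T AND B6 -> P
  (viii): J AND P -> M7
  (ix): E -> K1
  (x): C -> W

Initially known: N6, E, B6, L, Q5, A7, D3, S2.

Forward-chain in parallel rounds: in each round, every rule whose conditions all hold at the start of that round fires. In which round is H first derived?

[1] (ii) [A7 AND E -> V]; (iv) [L AND Q5 AND E -> P]; (v) [D3 -> G]; (vi) [N6 AND S2 -> J]; (ix) [E -> K1]. ⇒ new: V, P, G, J, K1.
[2] (viii) [J AND P -> M7]. ⇒ new: M7.
[3] (iii) [M7 -> H]. ⇒ new: H.
H first appears in round 3.

3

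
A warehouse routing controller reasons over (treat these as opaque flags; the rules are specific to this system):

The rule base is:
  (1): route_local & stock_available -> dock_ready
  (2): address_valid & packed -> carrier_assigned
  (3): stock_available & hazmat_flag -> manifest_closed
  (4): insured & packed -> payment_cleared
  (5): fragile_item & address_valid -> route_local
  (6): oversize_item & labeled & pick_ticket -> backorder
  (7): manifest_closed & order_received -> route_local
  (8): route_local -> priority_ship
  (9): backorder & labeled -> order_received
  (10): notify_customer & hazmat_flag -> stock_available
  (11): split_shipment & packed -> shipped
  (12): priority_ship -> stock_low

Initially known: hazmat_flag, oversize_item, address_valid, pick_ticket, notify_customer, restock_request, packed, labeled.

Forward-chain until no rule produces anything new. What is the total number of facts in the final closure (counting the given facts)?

Round 1 fires (2), (6), (10), giving carrier_assigned, backorder, stock_available.
Round 2 fires (3), (9), giving manifest_closed, order_received.
Round 3 fires (7), giving route_local.
Round 4 fires (1), (8), giving dock_ready, priority_ship.
Round 5 fires (12), giving stock_low.
Closure: {address_valid, backorder, carrier_assigned, dock_ready, hazmat_flag, labeled, manifest_closed, notify_customer, order_received, oversize_item, packed, pick_ticket, priority_ship, restock_request, route_local, stock_available, stock_low} — 17 facts.

17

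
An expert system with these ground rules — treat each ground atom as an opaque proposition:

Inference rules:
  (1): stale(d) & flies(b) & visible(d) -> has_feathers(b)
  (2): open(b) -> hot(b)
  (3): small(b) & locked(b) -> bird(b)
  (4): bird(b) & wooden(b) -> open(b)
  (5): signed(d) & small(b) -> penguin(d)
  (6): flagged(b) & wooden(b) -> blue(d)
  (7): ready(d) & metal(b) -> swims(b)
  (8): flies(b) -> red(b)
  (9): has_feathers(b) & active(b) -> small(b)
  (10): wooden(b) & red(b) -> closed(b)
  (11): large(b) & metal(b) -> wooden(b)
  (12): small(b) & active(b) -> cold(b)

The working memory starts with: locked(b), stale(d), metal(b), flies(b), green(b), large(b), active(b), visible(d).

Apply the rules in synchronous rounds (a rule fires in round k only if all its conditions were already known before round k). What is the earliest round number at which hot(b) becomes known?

Round 1 fires (1), (8), (11), giving has_feathers(b), red(b), wooden(b).
Round 2 fires (9), (10), giving small(b), closed(b).
Round 3 fires (3), (12), giving bird(b), cold(b).
Round 4 fires (4), giving open(b).
Round 5 fires (2), giving hot(b).
hot(b) first appears in round 5.

5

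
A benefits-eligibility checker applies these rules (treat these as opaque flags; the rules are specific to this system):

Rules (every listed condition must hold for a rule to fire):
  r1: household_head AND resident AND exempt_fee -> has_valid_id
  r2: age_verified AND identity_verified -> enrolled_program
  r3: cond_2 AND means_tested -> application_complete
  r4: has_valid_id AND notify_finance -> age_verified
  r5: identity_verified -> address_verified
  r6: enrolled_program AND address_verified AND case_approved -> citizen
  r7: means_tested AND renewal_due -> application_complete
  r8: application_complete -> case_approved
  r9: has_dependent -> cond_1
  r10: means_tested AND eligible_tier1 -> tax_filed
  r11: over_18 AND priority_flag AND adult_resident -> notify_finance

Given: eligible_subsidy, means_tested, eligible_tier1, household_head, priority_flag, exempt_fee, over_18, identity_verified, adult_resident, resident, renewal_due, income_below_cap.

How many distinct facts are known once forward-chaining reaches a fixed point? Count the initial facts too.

21

Round 1 fires r1, r5, r7, r10, r11, giving has_valid_id, address_verified, application_complete, tax_filed, notify_finance.
Round 2 fires r4, r8, giving age_verified, case_approved.
Round 3 fires r2, giving enrolled_program.
Round 4 fires r6, giving citizen.
Closure: {address_verified, adult_resident, age_verified, application_complete, case_approved, citizen, eligible_subsidy, eligible_tier1, enrolled_program, exempt_fee, has_valid_id, household_head, identity_verified, income_below_cap, means_tested, notify_finance, over_18, priority_flag, renewal_due, resident, tax_filed} — 21 facts.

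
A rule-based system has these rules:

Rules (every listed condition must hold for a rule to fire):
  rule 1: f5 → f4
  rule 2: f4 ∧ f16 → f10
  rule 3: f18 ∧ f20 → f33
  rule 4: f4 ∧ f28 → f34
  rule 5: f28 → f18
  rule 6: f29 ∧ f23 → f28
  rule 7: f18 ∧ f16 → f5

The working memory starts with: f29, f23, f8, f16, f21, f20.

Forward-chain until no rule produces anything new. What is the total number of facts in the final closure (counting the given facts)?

Round 1: rule 6 [f29 ∧ f23 → f28]. Adds f28.
Round 2: rule 5 [f28 → f18]. Adds f18.
Round 3: rule 3 [f18 ∧ f20 → f33]; rule 7 [f18 ∧ f16 → f5]. Adds f33, f5.
Round 4: rule 1 [f5 → f4]. Adds f4.
Round 5: rule 2 [f4 ∧ f16 → f10]; rule 4 [f4 ∧ f28 → f34]. Adds f10, f34.
Closure: {f10, f16, f18, f20, f21, f23, f28, f29, f33, f34, f4, f5, f8} — 13 facts.

13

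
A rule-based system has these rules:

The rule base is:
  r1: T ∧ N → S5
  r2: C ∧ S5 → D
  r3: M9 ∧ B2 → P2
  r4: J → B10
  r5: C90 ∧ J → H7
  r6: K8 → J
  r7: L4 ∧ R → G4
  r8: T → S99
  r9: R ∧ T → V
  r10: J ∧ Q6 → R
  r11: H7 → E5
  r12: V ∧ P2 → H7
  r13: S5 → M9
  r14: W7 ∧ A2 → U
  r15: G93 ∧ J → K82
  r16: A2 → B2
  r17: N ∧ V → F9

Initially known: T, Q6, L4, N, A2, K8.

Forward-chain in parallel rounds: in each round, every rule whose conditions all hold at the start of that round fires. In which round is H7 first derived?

4

Round 1: r1 [T ∧ N → S5]; r6 [K8 → J]; r8 [T → S99]; r16 [A2 → B2]. Adds S5, J, S99, B2.
Round 2: r4 [J → B10]; r10 [J ∧ Q6 → R]; r13 [S5 → M9]. Adds B10, R, M9.
Round 3: r3 [M9 ∧ B2 → P2]; r7 [L4 ∧ R → G4]; r9 [R ∧ T → V]. Adds P2, G4, V.
Round 4: r12 [V ∧ P2 → H7]; r17 [N ∧ V → F9]. Adds H7, F9.
H7 first appears in round 4.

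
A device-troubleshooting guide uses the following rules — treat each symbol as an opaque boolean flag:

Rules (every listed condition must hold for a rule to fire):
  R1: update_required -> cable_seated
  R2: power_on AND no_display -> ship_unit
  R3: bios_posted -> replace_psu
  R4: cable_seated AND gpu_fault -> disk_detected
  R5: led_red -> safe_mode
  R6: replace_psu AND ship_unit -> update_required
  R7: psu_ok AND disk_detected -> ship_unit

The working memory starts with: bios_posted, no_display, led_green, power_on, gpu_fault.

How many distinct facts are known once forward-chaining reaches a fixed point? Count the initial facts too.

Round 1: R2 [power_on AND no_display -> ship_unit]; R3 [bios_posted -> replace_psu]. New: ship_unit, replace_psu.
Round 2: R6 [replace_psu AND ship_unit -> update_required]. New: update_required.
Round 3: R1 [update_required -> cable_seated]. New: cable_seated.
Round 4: R4 [cable_seated AND gpu_fault -> disk_detected]. New: disk_detected.
Closure: {bios_posted, cable_seated, disk_detected, gpu_fault, led_green, no_display, power_on, replace_psu, ship_unit, update_required} — 10 facts.

10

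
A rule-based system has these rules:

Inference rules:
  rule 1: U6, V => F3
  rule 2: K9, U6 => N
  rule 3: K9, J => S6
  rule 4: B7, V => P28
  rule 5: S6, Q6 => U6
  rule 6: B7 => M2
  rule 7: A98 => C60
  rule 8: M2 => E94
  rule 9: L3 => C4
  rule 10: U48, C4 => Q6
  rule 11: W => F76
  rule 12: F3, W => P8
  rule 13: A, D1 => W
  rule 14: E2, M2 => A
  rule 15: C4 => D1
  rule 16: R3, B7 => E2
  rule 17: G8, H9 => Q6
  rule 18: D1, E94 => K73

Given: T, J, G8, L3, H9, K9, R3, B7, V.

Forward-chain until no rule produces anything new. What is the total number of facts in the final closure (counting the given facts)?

Round 1: rule 3 [K9, J => S6]; rule 4 [B7, V => P28]; rule 6 [B7 => M2]; rule 9 [L3 => C4]; rule 16 [R3, B7 => E2]; rule 17 [G8, H9 => Q6]. New: S6, P28, M2, C4, E2, Q6.
Round 2: rule 5 [S6, Q6 => U6]; rule 8 [M2 => E94]; rule 14 [E2, M2 => A]; rule 15 [C4 => D1]. New: U6, E94, A, D1.
Round 3: rule 1 [U6, V => F3]; rule 2 [K9, U6 => N]; rule 13 [A, D1 => W]; rule 18 [D1, E94 => K73]. New: F3, N, W, K73.
Round 4: rule 11 [W => F76]; rule 12 [F3, W => P8]. New: F76, P8.
Closure: {A, B7, C4, D1, E2, E94, F3, F76, G8, H9, J, K73, K9, L3, M2, N, P28, P8, Q6, R3, S6, T, U6, V, W} — 25 facts.

25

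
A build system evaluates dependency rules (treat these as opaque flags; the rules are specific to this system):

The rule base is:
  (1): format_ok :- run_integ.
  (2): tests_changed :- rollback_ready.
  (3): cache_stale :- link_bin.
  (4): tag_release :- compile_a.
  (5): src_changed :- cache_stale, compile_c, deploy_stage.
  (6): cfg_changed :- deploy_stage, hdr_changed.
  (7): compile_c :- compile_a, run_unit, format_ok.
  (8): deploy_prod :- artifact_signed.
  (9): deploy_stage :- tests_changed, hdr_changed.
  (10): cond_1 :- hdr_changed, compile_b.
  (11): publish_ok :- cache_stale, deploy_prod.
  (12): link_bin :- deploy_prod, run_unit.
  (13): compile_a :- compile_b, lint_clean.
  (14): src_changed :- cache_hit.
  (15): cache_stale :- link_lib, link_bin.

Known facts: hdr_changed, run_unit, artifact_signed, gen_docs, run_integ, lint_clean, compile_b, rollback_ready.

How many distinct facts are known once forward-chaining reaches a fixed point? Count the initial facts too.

21

Round 1 fires (1), (2), (8), (10), (13), giving format_ok, tests_changed, deploy_prod, cond_1, compile_a.
Round 2 fires (4), (7), (9), (12), giving tag_release, compile_c, deploy_stage, link_bin.
Round 3 fires (3), (6), giving cache_stale, cfg_changed.
Round 4 fires (5), (11), giving src_changed, publish_ok.
Closure: {artifact_signed, cache_stale, cfg_changed, compile_a, compile_b, compile_c, cond_1, deploy_prod, deploy_stage, format_ok, gen_docs, hdr_changed, link_bin, lint_clean, publish_ok, rollback_ready, run_integ, run_unit, src_changed, tag_release, tests_changed} — 21 facts.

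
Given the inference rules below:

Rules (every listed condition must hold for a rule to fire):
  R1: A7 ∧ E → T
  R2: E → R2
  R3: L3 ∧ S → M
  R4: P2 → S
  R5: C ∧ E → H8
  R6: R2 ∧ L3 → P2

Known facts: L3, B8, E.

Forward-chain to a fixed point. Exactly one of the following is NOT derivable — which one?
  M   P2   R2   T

T

[1] R2 [E → R2]. ⇒ new: R2.
[2] R6 [R2 ∧ L3 → P2]. ⇒ new: P2.
[3] R4 [P2 → S]. ⇒ new: S.
[4] R3 [L3 ∧ S → M]. ⇒ new: M.
Derived: R2 (round 1), P2 (round 2), M (round 4). T never appears in any round.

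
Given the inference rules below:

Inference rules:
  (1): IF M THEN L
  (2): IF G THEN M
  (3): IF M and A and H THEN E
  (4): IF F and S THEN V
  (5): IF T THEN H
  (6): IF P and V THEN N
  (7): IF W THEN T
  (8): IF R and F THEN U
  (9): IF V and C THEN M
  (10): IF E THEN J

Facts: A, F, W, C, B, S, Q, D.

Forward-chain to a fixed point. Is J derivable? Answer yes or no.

yes

Round 1 — (4), (7), derive V, T.
Round 2 — (5), (9), derive H, M.
Round 3 — (1), (3), derive L, E.
Round 4 — (10), derive J.
J appears in round 4, so it is derivable.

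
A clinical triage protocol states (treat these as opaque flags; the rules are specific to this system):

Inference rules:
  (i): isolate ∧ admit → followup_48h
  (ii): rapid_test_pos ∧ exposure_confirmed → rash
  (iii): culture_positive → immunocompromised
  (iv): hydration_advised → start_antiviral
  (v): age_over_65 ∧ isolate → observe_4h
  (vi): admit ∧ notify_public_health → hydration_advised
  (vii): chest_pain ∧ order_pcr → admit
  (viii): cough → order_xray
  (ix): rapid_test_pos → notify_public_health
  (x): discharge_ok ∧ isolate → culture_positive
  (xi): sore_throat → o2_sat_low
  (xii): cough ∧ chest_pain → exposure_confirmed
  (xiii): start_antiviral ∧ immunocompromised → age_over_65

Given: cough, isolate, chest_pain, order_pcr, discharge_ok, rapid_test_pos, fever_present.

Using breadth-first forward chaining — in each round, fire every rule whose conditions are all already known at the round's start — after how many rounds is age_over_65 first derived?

4

Round 1 fires (vii), (viii), (ix), (x), (xii), giving admit, order_xray, notify_public_health, culture_positive, exposure_confirmed.
Round 2 fires (i), (ii), (iii), (vi), giving followup_48h, rash, immunocompromised, hydration_advised.
Round 3 fires (iv), giving start_antiviral.
Round 4 fires (xiii), giving age_over_65.
age_over_65 first appears in round 4.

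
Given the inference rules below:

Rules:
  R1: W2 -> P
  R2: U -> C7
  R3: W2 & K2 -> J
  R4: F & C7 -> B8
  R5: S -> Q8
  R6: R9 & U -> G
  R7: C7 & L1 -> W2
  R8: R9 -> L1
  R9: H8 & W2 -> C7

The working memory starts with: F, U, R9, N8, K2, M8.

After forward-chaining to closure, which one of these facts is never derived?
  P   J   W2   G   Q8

Q8

Round 1: R2 [U -> C7]; R6 [R9 & U -> G]; R8 [R9 -> L1]. New: C7, G, L1.
Round 2: R4 [F & C7 -> B8]; R7 [C7 & L1 -> W2]. New: B8, W2.
Round 3: R1 [W2 -> P]; R3 [W2 & K2 -> J]. New: P, J.
Derived: J (round 3), W2 (round 2), G (round 1), P (round 3). Q8 never appears in any round.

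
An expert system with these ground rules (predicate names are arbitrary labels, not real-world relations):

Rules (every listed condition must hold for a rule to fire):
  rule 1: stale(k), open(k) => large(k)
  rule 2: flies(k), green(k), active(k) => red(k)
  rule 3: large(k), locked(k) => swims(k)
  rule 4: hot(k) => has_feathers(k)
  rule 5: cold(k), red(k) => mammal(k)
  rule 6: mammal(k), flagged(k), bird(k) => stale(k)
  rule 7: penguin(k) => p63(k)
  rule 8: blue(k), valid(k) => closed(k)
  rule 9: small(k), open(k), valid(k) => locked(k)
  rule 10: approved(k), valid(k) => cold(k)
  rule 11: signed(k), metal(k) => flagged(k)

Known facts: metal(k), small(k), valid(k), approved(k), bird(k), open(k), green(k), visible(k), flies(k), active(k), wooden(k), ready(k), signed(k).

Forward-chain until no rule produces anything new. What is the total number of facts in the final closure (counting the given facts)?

21

Round 1 — rule 2, rule 9, rule 10, rule 11, derive red(k), locked(k), cold(k), flagged(k).
Round 2 — rule 5, derive mammal(k).
Round 3 — rule 6, derive stale(k).
Round 4 — rule 1, derive large(k).
Round 5 — rule 3, derive swims(k).
Closure: {active(k), approved(k), bird(k), cold(k), flagged(k), flies(k), green(k), large(k), locked(k), mammal(k), metal(k), open(k), ready(k), red(k), signed(k), small(k), stale(k), swims(k), valid(k), visible(k), wooden(k)} — 21 facts.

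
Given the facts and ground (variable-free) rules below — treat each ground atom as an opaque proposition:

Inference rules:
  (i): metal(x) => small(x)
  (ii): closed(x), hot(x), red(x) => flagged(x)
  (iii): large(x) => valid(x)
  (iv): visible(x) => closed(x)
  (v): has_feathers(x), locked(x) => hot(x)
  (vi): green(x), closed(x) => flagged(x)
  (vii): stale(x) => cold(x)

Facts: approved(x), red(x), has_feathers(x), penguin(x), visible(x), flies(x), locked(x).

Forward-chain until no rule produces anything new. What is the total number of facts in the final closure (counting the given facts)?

Round 1: (iv) [visible(x) => closed(x)]; (v) [has_feathers(x), locked(x) => hot(x)]. Adds closed(x), hot(x).
Round 2: (ii) [closed(x), hot(x), red(x) => flagged(x)]. Adds flagged(x).
Closure: {approved(x), closed(x), flagged(x), flies(x), has_feathers(x), hot(x), locked(x), penguin(x), red(x), visible(x)} — 10 facts.

10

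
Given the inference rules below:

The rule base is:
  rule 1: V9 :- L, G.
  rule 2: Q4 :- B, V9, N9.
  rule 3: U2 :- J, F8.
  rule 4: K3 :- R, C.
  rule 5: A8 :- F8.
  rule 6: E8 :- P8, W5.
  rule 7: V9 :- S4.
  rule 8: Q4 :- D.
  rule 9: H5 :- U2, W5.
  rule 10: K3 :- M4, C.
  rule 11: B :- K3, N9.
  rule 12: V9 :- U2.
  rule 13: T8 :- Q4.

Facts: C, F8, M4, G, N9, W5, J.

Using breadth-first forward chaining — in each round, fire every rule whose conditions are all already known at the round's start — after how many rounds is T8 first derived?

Round 1: rule 3 [U2 :- J, F8.]; rule 5 [A8 :- F8.]; rule 10 [K3 :- M4, C.]. Adds U2, A8, K3.
Round 2: rule 9 [H5 :- U2, W5.]; rule 11 [B :- K3, N9.]; rule 12 [V9 :- U2.]. Adds H5, B, V9.
Round 3: rule 2 [Q4 :- B, V9, N9.]. Adds Q4.
Round 4: rule 13 [T8 :- Q4.]. Adds T8.
T8 first appears in round 4.

4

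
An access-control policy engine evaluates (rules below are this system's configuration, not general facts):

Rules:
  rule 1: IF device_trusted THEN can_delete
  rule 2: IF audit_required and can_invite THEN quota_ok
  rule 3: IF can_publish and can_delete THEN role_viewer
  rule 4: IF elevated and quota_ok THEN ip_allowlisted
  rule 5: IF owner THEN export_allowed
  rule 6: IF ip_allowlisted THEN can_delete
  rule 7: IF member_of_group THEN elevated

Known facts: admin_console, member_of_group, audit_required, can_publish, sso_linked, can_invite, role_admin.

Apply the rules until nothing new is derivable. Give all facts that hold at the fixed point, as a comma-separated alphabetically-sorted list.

admin_console, audit_required, can_delete, can_invite, can_publish, elevated, ip_allowlisted, member_of_group, quota_ok, role_admin, role_viewer, sso_linked

Round 1 — rule 2, rule 7, derive quota_ok, elevated.
Round 2 — rule 4, derive ip_allowlisted.
Round 3 — rule 6, derive can_delete.
Round 4 — rule 3, derive role_viewer.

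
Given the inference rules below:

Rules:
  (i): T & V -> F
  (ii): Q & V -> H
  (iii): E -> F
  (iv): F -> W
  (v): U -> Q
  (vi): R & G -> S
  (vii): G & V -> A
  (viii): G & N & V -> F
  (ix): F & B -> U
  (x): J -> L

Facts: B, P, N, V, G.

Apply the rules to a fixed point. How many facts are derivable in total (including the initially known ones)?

11

Round 1: (vii) [G & V -> A]; (viii) [G & N & V -> F]. Adds A, F.
Round 2: (iv) [F -> W]; (ix) [F & B -> U]. Adds W, U.
Round 3: (v) [U -> Q]. Adds Q.
Round 4: (ii) [Q & V -> H]. Adds H.
Closure: {A, B, F, G, H, N, P, Q, U, V, W} — 11 facts.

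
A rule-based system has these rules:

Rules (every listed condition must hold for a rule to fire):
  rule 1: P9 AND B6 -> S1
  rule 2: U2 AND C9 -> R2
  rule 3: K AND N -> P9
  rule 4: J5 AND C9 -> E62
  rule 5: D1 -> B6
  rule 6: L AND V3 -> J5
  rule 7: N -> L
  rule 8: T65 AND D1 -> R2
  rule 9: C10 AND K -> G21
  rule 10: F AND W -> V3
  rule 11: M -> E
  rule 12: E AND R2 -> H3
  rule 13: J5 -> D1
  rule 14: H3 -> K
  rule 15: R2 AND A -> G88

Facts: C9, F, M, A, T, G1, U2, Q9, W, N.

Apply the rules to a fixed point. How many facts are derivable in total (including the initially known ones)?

Round 1: rule 2 [U2 AND C9 -> R2]; rule 7 [N -> L]; rule 10 [F AND W -> V3]; rule 11 [M -> E]. Adds R2, L, V3, E.
Round 2: rule 6 [L AND V3 -> J5]; rule 12 [E AND R2 -> H3]; rule 15 [R2 AND A -> G88]. Adds J5, H3, G88.
Round 3: rule 4 [J5 AND C9 -> E62]; rule 13 [J5 -> D1]; rule 14 [H3 -> K]. Adds E62, D1, K.
Round 4: rule 3 [K AND N -> P9]; rule 5 [D1 -> B6]. Adds P9, B6.
Round 5: rule 1 [P9 AND B6 -> S1]. Adds S1.
Closure: {A, B6, C9, D1, E, E62, F, G1, G88, H3, J5, K, L, M, N, P9, Q9, R2, S1, T, U2, V3, W} — 23 facts.

23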